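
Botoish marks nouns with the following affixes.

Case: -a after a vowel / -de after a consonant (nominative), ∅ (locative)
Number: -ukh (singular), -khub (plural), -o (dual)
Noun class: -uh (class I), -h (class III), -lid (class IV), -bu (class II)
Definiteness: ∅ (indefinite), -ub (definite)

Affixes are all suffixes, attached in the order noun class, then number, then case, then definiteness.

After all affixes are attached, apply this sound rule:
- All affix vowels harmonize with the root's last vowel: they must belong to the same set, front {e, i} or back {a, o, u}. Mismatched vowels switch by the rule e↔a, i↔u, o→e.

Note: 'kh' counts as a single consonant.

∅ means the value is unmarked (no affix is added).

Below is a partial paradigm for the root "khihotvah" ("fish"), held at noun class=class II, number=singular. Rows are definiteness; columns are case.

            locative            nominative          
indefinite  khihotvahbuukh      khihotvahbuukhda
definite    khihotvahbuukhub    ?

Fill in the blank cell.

Attach noun class class II -bu → khihotvahbu.
Attach number singular -ukh → khihotvahbuukh.
Attach case nominative -de (after consonant 'kh') → khihotvahbuukhde.
Attach definiteness definite -ub → khihotvahbuukhdeub.
Apply vowel harmony: khihotvahbuukhdeub → khihotvahbuukhdaub.

khihotvahbuukhdaub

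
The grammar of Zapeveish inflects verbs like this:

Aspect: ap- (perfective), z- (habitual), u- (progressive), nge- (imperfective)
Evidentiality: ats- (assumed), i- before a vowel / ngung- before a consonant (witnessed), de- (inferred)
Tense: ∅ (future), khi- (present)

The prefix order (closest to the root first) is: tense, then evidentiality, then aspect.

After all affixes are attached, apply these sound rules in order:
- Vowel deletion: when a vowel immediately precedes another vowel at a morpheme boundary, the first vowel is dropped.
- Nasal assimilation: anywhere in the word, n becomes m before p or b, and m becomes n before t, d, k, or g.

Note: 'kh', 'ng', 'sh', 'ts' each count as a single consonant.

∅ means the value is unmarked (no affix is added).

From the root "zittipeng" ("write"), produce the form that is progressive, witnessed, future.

ungungzittipeng

tense = future: zero marking, form stays zittipeng.
Attach evidentiality witnessed ngung- (before consonant 'z') → ngungzittipeng.
Attach aspect progressive u- → ungungzittipeng.
Vowel deletion: no change.
Nasal assimilation: no change.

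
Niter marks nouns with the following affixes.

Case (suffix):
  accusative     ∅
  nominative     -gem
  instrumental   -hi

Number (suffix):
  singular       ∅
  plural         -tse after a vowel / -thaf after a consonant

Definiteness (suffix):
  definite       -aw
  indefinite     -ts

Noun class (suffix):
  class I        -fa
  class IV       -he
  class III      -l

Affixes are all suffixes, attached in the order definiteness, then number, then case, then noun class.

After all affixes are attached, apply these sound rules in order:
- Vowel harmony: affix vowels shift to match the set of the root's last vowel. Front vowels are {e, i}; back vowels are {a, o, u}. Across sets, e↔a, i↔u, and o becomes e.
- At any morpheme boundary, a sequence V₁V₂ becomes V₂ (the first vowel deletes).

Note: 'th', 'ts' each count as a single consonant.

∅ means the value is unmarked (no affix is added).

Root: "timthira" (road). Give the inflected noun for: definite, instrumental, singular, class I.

Attach definiteness definite -aw → timthiraaw.
number = singular: zero marking, form stays timthiraaw.
Attach case instrumental -hi → timthiraawhi.
Attach noun class class I -fa → timthiraawhifa.
Apply vowel harmony: timthiraawhifa → timthiraawhufa.
Apply vowel deletion: timthiraawhufa → timthirawhufa.

timthirawhufa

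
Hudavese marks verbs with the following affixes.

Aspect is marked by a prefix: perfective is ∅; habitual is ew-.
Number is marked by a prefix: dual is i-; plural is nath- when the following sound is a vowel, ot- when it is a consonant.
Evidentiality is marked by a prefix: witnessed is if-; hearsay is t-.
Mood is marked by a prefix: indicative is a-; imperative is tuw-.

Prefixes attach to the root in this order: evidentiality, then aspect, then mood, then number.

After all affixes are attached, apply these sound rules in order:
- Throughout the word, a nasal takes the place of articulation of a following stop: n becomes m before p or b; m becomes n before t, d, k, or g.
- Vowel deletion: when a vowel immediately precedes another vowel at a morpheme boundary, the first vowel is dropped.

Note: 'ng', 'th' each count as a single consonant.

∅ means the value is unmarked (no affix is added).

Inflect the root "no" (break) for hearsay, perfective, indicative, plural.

Attach evidentiality hearsay t- → tno.
aspect = perfective: zero marking, form stays tno.
Attach mood indicative a- → atno.
Attach number plural nath- (before vowel 'a') → nathatno.
Nasal assimilation: no change.
Vowel deletion: no change.

nathatno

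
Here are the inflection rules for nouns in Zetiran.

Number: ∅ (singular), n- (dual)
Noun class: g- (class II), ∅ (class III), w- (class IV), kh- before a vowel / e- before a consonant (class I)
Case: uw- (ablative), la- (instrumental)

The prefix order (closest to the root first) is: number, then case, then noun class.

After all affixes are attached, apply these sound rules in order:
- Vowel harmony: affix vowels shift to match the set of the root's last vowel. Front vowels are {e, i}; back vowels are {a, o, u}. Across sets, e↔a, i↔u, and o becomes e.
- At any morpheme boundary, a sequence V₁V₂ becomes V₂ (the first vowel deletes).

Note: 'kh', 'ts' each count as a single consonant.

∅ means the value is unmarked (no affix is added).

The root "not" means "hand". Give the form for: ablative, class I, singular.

number = singular: zero marking, form stays not.
Attach case ablative uw- → uwnot.
Attach noun class class I kh- (before vowel 'u') → khuwnot.
Vowel harmony: no change.
Vowel deletion: no change.

khuwnot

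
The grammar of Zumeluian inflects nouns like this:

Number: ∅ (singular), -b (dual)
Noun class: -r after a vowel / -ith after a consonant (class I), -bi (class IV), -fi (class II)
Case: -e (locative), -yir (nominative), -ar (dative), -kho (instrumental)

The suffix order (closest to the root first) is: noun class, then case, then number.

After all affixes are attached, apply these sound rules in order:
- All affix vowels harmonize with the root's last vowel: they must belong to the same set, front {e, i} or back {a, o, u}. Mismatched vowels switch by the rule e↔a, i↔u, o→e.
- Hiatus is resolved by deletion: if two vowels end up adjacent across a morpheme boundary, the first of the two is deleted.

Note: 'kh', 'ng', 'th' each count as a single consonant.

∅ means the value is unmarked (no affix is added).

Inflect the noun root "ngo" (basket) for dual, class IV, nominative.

Attach noun class class IV -bi → ngobi.
Attach case nominative -yir → ngobiyir.
Attach number dual -b → ngobiyirb.
Apply vowel harmony: ngobiyirb → ngobuyurb.
Vowel deletion: no change.

ngobuyurb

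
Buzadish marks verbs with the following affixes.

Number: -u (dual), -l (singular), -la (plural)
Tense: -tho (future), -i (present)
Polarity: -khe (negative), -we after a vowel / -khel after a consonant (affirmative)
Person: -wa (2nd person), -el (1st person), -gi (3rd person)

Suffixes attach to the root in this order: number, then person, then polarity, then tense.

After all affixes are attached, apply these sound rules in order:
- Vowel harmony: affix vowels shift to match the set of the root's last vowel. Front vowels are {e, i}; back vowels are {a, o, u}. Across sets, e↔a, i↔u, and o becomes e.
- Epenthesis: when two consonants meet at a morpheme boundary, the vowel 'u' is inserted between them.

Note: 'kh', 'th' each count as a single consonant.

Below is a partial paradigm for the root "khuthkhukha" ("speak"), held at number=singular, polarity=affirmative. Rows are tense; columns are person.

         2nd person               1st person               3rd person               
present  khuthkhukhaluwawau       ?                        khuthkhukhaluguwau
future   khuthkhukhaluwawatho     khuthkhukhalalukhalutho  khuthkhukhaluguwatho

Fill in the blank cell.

khuthkhukhalalukhalu

Attach number singular -l → khuthkhukhal.
Attach person 1st person -el → khuthkhukhalel.
Attach polarity affirmative -khel (after consonant 'l') → khuthkhukhalelkhel.
Attach tense present -i → khuthkhukhalelkheli.
Apply vowel harmony: khuthkhukhalelkheli → khuthkhukhalalkhalu.
Apply epenthesis: khuthkhukhalalkhalu → khuthkhukhalalukhalu.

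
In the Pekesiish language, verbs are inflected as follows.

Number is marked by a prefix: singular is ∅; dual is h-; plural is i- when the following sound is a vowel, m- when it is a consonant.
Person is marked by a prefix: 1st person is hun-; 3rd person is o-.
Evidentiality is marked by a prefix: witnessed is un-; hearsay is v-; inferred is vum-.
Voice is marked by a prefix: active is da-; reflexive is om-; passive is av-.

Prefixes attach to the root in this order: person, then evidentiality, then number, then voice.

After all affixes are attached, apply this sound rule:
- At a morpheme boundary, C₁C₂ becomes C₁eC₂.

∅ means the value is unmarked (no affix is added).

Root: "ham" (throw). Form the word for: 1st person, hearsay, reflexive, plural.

Attach person 1st person hun- → hunham.
Attach evidentiality hearsay v- → vhunham.
Attach number plural m- (before consonant 'v') → mvhunham.
Attach voice reflexive om- → ommvhunham.
Apply epenthesis: ommvhunham → omemevehuneham.

omemevehuneham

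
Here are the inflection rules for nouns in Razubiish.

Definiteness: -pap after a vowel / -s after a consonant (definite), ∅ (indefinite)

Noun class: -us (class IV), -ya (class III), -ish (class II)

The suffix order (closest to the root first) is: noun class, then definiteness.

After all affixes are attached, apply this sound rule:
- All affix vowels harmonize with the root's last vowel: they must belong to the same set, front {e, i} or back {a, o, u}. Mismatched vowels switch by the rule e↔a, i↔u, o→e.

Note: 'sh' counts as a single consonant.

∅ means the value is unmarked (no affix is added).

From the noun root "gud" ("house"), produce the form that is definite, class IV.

Attach noun class class IV -us → gudus.
Attach definiteness definite -s (after consonant 's') → guduss.
Vowel harmony: no change.

guduss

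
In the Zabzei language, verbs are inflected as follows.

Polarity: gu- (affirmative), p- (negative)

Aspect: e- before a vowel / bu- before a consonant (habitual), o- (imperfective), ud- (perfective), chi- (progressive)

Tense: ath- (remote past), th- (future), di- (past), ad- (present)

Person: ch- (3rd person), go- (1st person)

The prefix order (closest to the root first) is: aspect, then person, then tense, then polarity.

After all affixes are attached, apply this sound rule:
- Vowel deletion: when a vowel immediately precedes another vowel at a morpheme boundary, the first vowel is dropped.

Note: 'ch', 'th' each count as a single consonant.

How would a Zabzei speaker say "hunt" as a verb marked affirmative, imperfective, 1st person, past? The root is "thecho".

gudigothecho

Attach aspect imperfective o- → othecho.
Attach person 1st person go- → goothecho.
Attach tense past di- → digoothecho.
Attach polarity affirmative gu- → gudigoothecho.
Apply vowel deletion: gudigoothecho → gudigothecho.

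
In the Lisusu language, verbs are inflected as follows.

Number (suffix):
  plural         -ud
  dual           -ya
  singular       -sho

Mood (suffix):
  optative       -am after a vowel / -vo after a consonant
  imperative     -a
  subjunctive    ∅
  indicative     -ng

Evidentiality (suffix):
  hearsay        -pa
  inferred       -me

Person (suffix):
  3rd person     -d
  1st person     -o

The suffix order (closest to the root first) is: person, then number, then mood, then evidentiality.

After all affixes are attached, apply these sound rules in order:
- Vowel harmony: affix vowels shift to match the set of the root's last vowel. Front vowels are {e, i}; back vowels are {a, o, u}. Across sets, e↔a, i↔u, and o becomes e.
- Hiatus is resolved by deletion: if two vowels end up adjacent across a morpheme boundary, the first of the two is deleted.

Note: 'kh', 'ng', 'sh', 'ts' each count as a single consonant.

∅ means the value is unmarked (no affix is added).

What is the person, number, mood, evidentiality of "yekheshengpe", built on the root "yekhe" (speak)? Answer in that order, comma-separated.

Segment: yekhe-o-sho-ng-pa.
person: -o → 1st person.
number: -sho → singular.
mood: -ng → indicative.
evidentiality: -pa → hearsay.

1st person, singular, indicative, hearsay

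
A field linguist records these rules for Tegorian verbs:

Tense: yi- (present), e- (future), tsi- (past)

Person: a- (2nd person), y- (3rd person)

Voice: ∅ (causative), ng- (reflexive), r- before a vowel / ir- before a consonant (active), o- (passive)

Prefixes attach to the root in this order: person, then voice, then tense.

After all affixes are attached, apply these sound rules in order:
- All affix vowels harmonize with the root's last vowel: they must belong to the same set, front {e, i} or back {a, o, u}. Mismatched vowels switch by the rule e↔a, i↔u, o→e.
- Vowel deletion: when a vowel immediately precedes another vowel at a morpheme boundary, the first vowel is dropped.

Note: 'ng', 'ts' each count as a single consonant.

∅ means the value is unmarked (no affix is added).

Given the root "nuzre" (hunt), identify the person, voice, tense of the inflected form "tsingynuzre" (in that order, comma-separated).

Segment: tsi-ng-y-nuzre.
person: y- → 3rd person.
voice: ng- → reflexive.
tense: tsi- → past.

3rd person, reflexive, past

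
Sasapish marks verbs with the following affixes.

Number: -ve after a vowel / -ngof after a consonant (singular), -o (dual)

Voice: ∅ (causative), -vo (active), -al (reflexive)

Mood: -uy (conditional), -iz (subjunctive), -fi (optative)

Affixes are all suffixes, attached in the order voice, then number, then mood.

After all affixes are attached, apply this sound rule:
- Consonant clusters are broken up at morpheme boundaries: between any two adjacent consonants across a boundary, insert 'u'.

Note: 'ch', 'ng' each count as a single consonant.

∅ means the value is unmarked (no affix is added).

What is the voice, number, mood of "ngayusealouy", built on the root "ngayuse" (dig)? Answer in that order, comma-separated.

Segment: ngayuse-al-o-uy.
voice: -al → reflexive.
number: -o → dual.
mood: -uy → conditional.

reflexive, dual, conditional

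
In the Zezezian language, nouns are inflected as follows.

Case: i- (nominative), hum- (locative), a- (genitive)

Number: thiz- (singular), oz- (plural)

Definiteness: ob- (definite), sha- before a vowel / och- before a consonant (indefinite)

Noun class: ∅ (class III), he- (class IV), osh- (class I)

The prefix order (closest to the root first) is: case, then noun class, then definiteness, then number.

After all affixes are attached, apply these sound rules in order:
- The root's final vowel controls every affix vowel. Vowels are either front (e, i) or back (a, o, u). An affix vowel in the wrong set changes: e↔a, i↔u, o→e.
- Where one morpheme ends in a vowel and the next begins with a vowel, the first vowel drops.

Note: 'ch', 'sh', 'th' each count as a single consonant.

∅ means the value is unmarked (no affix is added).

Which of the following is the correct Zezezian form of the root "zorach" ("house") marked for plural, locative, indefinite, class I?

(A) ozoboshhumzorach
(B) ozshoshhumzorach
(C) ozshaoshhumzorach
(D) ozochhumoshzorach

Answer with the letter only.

Attach case locative hum- → humzorach.
Attach noun class class I osh- → oshhumzorach.
Attach definiteness indefinite sha- (before vowel 'o') → shaoshhumzorach.
Attach number plural oz- → ozshaoshhumzorach.
Vowel harmony: no change.
Apply vowel deletion: ozshaoshhumzorach → ozshoshhumzorach.
So the correct form is ozshoshhumzorach, option (B).
(A) ozoboshhumzorach is wrong: it uses definite instead of indefinite for definiteness.
(D) ozochhumoshzorach is wrong: it has the affixes in the wrong order.
(C) ozshaoshhumzorach is wrong: it fails to apply the sound rule(s).

B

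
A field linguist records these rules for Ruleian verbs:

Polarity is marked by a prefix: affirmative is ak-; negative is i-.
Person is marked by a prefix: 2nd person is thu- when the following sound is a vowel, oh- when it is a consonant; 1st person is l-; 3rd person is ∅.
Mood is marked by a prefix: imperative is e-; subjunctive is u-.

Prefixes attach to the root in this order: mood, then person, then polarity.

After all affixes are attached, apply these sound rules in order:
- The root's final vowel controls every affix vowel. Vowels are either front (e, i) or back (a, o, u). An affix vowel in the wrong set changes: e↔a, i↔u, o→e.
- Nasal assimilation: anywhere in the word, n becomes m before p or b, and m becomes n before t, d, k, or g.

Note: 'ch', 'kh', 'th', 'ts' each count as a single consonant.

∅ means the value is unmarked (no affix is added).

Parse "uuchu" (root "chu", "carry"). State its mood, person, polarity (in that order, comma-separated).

subjunctive, 3rd person, negative

Segment: i-u-chu.
mood: u- → subjunctive.
person: ∅ → 3rd person.
polarity: i- → negative.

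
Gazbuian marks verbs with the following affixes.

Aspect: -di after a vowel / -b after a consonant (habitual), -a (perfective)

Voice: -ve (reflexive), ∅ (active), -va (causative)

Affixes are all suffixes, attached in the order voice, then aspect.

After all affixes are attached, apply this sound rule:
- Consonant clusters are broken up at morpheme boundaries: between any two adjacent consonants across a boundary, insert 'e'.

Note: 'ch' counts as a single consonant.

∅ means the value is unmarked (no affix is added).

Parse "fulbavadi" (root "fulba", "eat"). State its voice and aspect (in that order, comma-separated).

causative, habitual

Segment: fulba-va-di.
voice: -va → causative.
aspect: -di/b → habitual.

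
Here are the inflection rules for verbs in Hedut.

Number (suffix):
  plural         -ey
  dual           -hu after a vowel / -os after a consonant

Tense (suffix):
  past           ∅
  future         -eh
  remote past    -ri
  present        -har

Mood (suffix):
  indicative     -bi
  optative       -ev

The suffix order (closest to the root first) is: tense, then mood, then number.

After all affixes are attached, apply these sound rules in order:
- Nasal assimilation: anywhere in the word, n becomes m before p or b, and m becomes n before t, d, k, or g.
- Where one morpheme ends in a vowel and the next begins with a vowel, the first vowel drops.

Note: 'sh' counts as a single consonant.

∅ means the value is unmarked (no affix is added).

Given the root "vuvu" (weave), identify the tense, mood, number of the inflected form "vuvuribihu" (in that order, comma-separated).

remote past, indicative, dual

Segment: vuvu-ri-bi-hu.
tense: -ri → remote past.
mood: -bi → indicative.
number: -hu/os → dual.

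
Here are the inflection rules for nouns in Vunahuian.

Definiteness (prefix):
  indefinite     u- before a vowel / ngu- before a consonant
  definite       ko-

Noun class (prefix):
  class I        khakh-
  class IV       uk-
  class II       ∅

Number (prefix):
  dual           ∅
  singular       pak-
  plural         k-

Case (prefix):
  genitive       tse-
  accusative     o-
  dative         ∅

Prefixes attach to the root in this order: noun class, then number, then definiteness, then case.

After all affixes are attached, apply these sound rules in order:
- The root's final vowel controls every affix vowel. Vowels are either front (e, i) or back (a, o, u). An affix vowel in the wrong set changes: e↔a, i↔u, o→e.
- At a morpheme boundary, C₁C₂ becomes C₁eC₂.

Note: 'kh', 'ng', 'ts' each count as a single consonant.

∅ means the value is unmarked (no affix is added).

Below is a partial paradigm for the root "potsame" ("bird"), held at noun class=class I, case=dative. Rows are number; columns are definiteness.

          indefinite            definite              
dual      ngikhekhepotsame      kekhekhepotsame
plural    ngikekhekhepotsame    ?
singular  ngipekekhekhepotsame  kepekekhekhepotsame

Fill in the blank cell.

Attach noun class class I khakh- → khakhpotsame.
Attach number plural k- → kkhakhpotsame.
Attach definiteness definite ko- → kokkhakhpotsame.
case = dative: zero marking, form stays kokkhakhpotsame.
Apply vowel harmony: kokkhakhpotsame → kekkhekhpotsame.
Apply epenthesis: kekkhekhpotsame → kekekhekhepotsame.

kekekhekhepotsame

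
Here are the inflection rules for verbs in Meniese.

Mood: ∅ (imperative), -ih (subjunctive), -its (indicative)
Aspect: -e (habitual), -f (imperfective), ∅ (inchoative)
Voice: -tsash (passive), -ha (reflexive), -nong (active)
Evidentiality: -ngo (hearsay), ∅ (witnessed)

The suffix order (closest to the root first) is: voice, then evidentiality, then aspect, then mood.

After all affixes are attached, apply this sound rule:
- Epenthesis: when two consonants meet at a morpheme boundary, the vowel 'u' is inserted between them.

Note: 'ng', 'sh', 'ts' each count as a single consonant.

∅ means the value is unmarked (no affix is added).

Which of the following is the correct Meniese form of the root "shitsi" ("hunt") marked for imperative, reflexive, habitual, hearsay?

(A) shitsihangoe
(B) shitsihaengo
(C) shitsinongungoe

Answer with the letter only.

A

Attach voice reflexive -ha → shitsiha.
Attach evidentiality hearsay -ngo → shitsihango.
Attach aspect habitual -e → shitsihangoe.
mood = imperative: zero marking, form stays shitsihangoe.
Epenthesis: no change.
So the correct form is shitsihangoe, option (A).
(C) shitsinongungoe is wrong: it uses active instead of reflexive for voice.
(B) shitsihaengo is wrong: it has the affixes in the wrong order.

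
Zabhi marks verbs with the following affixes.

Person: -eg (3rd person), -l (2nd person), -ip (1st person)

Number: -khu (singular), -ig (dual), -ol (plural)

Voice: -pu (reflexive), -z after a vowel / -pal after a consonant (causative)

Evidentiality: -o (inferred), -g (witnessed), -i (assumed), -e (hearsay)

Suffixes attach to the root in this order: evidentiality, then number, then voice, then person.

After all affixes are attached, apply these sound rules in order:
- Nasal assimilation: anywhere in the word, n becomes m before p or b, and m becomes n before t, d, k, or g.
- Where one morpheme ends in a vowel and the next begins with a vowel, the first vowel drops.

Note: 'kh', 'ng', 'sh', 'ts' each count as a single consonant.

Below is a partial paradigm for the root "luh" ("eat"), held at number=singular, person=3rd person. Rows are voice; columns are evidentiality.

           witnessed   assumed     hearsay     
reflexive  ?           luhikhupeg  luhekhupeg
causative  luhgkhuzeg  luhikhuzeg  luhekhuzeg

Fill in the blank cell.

luhgkhupeg

Attach evidentiality witnessed -g → luhg.
Attach number singular -khu → luhgkhu.
Attach voice reflexive -pu → luhgkhupu.
Attach person 3rd person -eg → luhgkhupueg.
Nasal assimilation: no change.
Apply vowel deletion: luhgkhupueg → luhgkhupeg.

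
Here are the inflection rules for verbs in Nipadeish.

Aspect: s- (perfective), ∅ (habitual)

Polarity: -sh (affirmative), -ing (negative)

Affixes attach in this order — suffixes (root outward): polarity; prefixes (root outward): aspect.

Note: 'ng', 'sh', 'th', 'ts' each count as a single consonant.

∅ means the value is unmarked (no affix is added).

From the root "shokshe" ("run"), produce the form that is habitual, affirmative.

shokshesh

Attach polarity affirmative -sh → shokshesh.
aspect = habitual: zero marking, form stays shokshesh.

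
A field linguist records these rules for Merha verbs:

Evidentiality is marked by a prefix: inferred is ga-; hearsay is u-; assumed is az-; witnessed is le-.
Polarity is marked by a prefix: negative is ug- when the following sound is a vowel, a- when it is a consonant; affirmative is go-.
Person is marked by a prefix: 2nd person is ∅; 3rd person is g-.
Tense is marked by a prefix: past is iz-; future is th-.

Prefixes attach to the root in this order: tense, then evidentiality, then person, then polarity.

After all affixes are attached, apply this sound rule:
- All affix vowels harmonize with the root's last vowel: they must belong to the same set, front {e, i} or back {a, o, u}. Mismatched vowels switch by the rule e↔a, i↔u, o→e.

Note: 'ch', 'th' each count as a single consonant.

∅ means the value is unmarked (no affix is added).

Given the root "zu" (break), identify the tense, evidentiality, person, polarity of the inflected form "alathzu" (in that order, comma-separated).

future, witnessed, 2nd person, negative

Segment: a-le-th-zu.
tense: th- → future.
evidentiality: le- → witnessed.
person: ∅ → 2nd person.
polarity: ug/a- → negative.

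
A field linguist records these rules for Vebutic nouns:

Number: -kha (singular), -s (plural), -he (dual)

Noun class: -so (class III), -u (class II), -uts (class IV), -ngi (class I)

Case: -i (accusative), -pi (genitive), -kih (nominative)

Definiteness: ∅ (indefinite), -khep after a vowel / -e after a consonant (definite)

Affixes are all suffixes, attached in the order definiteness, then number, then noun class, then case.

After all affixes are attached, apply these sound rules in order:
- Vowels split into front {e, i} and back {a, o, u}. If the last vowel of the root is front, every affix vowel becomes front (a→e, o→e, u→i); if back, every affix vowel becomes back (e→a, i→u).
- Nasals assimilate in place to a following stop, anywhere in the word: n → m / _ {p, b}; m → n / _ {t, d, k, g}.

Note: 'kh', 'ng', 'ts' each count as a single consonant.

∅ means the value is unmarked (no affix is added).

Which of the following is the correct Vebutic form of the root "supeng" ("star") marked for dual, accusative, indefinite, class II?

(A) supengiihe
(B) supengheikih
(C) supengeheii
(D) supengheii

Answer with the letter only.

definiteness = indefinite: zero marking, form stays supeng.
Attach number dual -he → supenghe.
Attach noun class class II -u → supengheu.
Attach case accusative -i → supengheui.
Apply vowel harmony: supengheui → supengheii.
Nasal assimilation: no change.
So the correct form is supengheii, option (D).
(C) supengeheii is wrong: it uses definite instead of indefinite for definiteness.
(A) supengiihe is wrong: it has the affixes in the wrong order.
(B) supengheikih is wrong: it uses nominative instead of accusative for case.

D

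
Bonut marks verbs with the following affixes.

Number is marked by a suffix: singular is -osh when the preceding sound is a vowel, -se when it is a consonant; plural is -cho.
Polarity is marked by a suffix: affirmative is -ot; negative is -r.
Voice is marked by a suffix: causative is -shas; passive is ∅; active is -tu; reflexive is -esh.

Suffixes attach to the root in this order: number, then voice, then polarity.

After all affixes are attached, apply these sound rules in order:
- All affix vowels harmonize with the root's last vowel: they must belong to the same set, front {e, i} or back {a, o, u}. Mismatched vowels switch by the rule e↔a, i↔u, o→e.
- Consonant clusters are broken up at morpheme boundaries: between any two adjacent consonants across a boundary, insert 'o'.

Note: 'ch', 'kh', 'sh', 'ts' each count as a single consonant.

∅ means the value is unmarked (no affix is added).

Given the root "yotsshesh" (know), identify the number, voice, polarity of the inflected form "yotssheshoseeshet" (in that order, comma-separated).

singular, reflexive, affirmative

Segment: yotsshesh-se-esh-ot.
number: -osh/se → singular.
voice: -esh → reflexive.
polarity: -ot → affirmative.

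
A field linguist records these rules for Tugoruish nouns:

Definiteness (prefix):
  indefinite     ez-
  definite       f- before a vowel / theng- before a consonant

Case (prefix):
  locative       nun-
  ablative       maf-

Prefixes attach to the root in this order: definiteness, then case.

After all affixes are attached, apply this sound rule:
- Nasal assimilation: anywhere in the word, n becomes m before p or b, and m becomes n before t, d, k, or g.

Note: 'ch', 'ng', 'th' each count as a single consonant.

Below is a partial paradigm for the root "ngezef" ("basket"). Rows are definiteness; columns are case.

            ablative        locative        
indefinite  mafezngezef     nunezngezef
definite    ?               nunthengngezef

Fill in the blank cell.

Attach definiteness definite theng- (before consonant 'ng') → thengngezef.
Attach case ablative maf- → mafthengngezef.
Nasal assimilation: no change.

mafthengngezef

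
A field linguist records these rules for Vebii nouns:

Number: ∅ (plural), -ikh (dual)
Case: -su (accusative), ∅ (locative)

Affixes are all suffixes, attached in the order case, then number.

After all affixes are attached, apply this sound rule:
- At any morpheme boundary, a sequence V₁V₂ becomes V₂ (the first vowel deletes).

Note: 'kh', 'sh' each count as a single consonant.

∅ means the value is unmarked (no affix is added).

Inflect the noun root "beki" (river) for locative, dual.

bekikh

case = locative: zero marking, form stays beki.
Attach number dual -ikh → bekiikh.
Apply vowel deletion: bekiikh → bekikh.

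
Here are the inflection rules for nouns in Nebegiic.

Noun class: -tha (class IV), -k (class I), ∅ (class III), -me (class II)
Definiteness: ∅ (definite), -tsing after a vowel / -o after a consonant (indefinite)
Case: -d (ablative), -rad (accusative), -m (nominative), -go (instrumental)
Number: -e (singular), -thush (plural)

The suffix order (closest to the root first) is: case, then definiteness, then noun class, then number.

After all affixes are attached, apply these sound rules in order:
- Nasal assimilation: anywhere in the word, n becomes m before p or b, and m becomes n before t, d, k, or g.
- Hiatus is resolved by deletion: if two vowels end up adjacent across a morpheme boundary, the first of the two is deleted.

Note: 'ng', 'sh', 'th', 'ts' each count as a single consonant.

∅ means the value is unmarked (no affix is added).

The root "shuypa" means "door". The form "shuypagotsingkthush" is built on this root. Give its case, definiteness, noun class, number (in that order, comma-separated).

instrumental, indefinite, class I, plural

Segment: shuypa-go-tsing-k-thush.
case: -go → instrumental.
definiteness: -tsing/o → indefinite.
noun class: -k → class I.
number: -thush → plural.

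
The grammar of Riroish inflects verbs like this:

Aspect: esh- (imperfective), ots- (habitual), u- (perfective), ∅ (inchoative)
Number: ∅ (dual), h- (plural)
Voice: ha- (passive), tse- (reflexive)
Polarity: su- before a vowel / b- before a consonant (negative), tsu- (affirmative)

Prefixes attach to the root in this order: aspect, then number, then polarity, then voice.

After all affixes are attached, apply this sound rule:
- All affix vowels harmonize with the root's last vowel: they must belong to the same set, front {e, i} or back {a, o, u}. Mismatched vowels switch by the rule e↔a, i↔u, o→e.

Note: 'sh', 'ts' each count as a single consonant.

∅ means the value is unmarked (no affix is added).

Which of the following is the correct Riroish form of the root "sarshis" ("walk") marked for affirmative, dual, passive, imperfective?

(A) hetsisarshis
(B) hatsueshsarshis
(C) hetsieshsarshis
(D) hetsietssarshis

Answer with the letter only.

Attach aspect imperfective esh- → eshsarshis.
number = dual: zero marking, form stays eshsarshis.
Attach polarity affirmative tsu- → tsueshsarshis.
Attach voice passive ha- → hatsueshsarshis.
Apply vowel harmony: hatsueshsarshis → hetsieshsarshis.
So the correct form is hetsieshsarshis, option (C).
(B) hatsueshsarshis is wrong: it fails to apply the sound rule(s).
(D) hetsietssarshis is wrong: it uses habitual instead of imperfective for aspect.
(A) hetsisarshis is wrong: it uses inchoative instead of imperfective for aspect.

C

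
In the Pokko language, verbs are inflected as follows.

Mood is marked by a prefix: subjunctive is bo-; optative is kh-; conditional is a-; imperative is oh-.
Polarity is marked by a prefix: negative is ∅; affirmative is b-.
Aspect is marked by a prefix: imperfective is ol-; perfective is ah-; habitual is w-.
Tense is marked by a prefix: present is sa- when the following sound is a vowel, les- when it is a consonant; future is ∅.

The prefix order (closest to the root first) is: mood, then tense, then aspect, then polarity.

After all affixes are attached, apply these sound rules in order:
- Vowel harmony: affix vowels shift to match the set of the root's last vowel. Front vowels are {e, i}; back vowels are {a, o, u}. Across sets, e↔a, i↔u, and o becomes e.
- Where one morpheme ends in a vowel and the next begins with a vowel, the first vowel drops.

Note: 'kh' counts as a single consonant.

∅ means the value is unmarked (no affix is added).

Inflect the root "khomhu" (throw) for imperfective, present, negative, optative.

ollaskhkhomhu

Attach mood optative kh- → khkhomhu.
Attach tense present les- (before consonant 'kh') → leskhkhomhu.
Attach aspect imperfective ol- → olleskhkhomhu.
polarity = negative: zero marking, form stays olleskhkhomhu.
Apply vowel harmony: olleskhkhomhu → ollaskhkhomhu.
Vowel deletion: no change.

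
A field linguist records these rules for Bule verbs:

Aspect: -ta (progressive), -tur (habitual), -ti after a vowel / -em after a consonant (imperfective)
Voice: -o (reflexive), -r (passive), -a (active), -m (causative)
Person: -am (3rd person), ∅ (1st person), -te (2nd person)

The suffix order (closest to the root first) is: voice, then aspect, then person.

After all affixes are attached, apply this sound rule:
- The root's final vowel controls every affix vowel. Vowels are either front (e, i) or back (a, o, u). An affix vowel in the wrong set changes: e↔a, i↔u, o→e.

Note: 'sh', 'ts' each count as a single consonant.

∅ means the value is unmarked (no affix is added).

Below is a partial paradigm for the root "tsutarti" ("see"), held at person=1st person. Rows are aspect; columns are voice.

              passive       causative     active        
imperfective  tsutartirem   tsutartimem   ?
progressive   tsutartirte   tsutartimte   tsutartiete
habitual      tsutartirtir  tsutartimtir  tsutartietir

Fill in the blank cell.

tsutartieti

Attach voice active -a → tsutartia.
Attach aspect imperfective -ti (after vowel 'a') → tsutartiati.
person = 1st person: zero marking, form stays tsutartiati.
Apply vowel harmony: tsutartiati → tsutartieti.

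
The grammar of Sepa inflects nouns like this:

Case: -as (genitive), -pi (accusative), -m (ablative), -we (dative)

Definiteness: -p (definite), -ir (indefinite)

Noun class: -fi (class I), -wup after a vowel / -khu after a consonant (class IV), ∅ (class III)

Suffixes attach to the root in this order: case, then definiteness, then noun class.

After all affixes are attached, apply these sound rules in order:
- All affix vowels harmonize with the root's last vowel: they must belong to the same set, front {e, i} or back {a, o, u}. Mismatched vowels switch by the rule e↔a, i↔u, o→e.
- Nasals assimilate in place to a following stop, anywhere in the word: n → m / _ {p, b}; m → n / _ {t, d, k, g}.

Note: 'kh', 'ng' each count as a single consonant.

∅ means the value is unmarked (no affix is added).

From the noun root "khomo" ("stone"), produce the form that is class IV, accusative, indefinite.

khomopuurkhu

Attach case accusative -pi → khomopi.
Attach definiteness indefinite -ir → khomopiir.
Attach noun class class IV -khu (after consonant 'r') → khomopiirkhu.
Apply vowel harmony: khomopiirkhu → khomopuurkhu.
Nasal assimilation: no change.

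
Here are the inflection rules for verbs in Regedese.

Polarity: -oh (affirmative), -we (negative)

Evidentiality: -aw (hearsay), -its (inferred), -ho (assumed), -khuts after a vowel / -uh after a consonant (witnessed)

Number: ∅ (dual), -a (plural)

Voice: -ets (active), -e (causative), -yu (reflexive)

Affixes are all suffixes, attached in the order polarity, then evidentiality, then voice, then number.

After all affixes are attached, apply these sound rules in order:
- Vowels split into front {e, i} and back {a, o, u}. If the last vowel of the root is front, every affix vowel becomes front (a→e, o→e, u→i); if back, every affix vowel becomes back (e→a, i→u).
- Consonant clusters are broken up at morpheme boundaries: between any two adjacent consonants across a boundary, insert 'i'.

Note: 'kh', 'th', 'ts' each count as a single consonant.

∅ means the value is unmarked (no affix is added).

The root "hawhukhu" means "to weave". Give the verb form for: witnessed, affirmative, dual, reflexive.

hawhukhuohuhiyu

Attach polarity affirmative -oh → hawhukhuoh.
Attach evidentiality witnessed -uh (after consonant 'h') → hawhukhuohuh.
Attach voice reflexive -yu → hawhukhuohuhyu.
number = dual: zero marking, form stays hawhukhuohuhyu.
Vowel harmony: no change.
Apply epenthesis: hawhukhuohuhyu → hawhukhuohuhiyu.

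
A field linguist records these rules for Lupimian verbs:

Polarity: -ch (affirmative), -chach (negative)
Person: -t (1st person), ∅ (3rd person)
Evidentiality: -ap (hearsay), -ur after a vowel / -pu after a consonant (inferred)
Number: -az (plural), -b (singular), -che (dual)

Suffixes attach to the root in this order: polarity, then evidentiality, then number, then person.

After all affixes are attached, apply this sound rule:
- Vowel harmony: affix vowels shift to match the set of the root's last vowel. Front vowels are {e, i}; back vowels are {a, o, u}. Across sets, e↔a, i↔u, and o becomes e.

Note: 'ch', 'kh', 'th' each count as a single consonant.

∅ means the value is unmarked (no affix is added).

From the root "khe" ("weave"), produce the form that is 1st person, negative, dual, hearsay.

khechechepchet

Attach polarity negative -chach → khechach.
Attach evidentiality hearsay -ap → khechachap.
Attach number dual -che → khechachapche.
Attach person 1st person -t → khechachapchet.
Apply vowel harmony: khechachapchet → khechechepchet.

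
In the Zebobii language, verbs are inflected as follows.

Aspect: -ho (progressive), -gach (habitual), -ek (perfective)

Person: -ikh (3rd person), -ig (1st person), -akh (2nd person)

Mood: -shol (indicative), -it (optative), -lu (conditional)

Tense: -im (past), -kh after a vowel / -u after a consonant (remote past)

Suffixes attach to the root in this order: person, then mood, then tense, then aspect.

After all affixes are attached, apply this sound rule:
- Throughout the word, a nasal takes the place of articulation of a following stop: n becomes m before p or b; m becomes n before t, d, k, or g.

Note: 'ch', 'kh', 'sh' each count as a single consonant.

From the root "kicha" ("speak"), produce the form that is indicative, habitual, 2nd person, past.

Attach person 2nd person -akh → kichaakh.
Attach mood indicative -shol → kichaakhshol.
Attach tense past -im → kichaakhsholim.
Attach aspect habitual -gach → kichaakhsholimgach.
Apply nasal assimilation: kichaakhsholimgach → kichaakhsholingach.

kichaakhsholingach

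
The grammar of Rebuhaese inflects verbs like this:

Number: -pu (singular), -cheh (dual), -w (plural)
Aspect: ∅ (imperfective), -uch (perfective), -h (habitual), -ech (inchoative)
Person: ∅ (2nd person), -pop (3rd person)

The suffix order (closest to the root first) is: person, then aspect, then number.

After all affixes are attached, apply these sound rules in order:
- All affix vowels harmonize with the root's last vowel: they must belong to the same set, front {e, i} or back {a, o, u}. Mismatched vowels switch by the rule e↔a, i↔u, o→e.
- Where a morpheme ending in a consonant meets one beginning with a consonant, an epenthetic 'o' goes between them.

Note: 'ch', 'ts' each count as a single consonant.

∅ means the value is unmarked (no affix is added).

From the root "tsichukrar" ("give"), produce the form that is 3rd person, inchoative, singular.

Attach person 3rd person -pop → tsichukrarpop.
Attach aspect inchoative -ech → tsichukrarpopech.
Attach number singular -pu → tsichukrarpopechpu.
Apply vowel harmony: tsichukrarpopechpu → tsichukrarpopachpu.
Apply epenthesis: tsichukrarpopachpu → tsichukraropopachopu.

tsichukraropopachopu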